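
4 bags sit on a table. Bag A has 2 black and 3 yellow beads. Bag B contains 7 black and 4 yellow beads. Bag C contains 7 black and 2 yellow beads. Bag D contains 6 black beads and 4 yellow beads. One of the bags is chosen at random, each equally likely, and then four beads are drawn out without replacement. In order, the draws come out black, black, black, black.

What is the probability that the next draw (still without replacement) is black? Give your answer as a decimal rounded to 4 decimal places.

The likelihood of the observed sequence under each hypothesis: P(data | bag A) = (2/5)(1/4)(0/3) = 0; P(data | bag B) = (7/11)(6/10)(5/9)(4/8) = 0.10606; P(data | bag C) = (7/9)(6/8)(5/7)(4/6) = 0.27778; P(data | bag D) = (6/10)(5/9)(4/8)(3/7) = 0.071429.
Weighting by the prior gives 1/4 · 0 = 0, 1/4 · 0.10606 = 0.026515, 1/4 · 0.27778 = 0.069444, 1/4 · 0.071429 = 0.017857; summing to 0.11382.
The posterior is then P(bag A | data) = 0, P(bag B | data) = 0.23296, P(bag C | data) = 0.61014, P(bag D | data) = 0.15689.
The predictive probability is P(black next | data) = (3/7)(0.23296) + (3/5)(0.61014) + (1/3)(0.15689) = 0.51823.

0.5182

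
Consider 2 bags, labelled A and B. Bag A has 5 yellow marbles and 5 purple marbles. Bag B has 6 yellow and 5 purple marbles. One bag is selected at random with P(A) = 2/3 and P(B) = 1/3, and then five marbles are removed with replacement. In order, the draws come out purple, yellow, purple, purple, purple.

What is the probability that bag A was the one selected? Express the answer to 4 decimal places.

The likelihood of the observed sequence under each hypothesis: P(data | bag A) = (5/10)(5/10)(5/10)(5/10)(5/10) = 0.03125; P(data | bag B) = (5/11)(6/11)(5/11)(5/11)(5/11) = 0.023285.
The prior-weighted likelihoods are 2/3 · 0.03125 = 0.020833, 1/3 · 0.023285 = 0.0077615; summing to 0.028595.
So P(bag A | data) = (0.020833) / (0.028595) = 0.72857.

0.7286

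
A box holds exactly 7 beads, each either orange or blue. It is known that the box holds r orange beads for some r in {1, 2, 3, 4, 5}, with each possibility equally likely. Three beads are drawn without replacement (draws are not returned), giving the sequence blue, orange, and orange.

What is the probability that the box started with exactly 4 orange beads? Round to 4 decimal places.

0.3273

The likelihood of the observed sequence under each hypothesis: P(data | r = 1) = (6/7)(1/6)(0/5) = 0; P(data | r = 2) = (5/7)(2/6)(1/5) = 1/21; P(data | r = 3) = (4/7)(3/6)(2/5) = 4/35; P(data | r = 4) = (3/7)(4/6)(3/5) = 6/35; P(data | r = 5) = (2/7)(5/6)(4/5) = 4/21.
The prior-weighted likelihoods are 1/5 · 0 = 0, 1/5 · 1/21 = 1/105, 1/5 · 4/35 = 4/175, 1/5 · 6/35 = 6/175, 1/5 · 4/21 = 4/105; these sum to 11/105.
Therefore the posterior P(r = 4 | data) = (6/175) / (11/105) = 18/55.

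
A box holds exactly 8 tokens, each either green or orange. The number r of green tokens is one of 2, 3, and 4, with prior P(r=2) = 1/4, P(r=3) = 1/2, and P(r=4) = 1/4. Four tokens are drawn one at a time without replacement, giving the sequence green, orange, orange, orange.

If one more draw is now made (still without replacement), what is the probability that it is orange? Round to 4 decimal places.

0.5517

The likelihood of the observed sequence under each hypothesis: P(data | r = 2) = (2/8)(6/7)(5/6)(4/5) = 1/7; P(data | r = 3) = (3/8)(5/7)(4/6)(3/5) = 3/28; P(data | r = 4) = (4/8)(4/7)(3/6)(2/5) = 2/35.
Multiplying each by its prior: 1/4 · 1/7 = 1/28, 1/2 · 3/28 = 3/56, 1/4 · 2/35 = 1/70; these sum to 29/280.
Normalising, the posterior is P(r = 2 | data) = 10/29, P(r = 3 | data) = 15/29, P(r = 4 | data) = 4/29.
So P(orange next | data) = Σ P(orange next | H) P(H | data) = (3/4)(10/29) + (1/2)(15/29) + (1/4)(4/29) = 16/29.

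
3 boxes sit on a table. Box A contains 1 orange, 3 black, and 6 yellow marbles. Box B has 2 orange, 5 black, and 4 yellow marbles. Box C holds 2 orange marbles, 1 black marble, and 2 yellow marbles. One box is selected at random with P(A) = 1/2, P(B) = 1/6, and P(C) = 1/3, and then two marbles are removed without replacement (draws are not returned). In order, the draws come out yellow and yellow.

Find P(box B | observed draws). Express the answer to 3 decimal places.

0.083

Compute the likelihood of the observed sequence for each case: P(data | box A) = (6/10)(5/9) = 1/3; P(data | box B) = (4/11)(3/10) = 6/55; P(data | box C) = (2/5)(1/4) = 1/10.
Weighting by the prior gives 1/2 · 1/3 = 1/6, 1/6 · 6/55 = 1/55, 1/3 · 1/10 = 1/30; with total 12/55.
Therefore the posterior P(box B | data) = (1/55) / (12/55) = 1/12.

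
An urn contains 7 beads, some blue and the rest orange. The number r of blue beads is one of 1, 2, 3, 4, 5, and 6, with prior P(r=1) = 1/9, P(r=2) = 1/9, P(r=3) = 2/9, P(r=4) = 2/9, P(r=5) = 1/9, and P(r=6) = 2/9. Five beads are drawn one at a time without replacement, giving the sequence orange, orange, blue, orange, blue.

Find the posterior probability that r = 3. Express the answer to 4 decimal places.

Under each hypothesis, the probability of the observed sequence is: P(data | r = 1) = (6/7)(5/6)(1/5)(4/4)(0/3) = 0; P(data | r = 2) = (5/7)(4/6)(2/5)(3/4)(1/3) = 1/21; P(data | r = 3) = (4/7)(3/6)(3/5)(2/4)(2/3) = 2/35; P(data | r = 4) = (3/7)(2/6)(4/5)(1/4)(3/3) = 1/35; P(data | r = 5) = (2/7)(1/6)(5/5)(0/4) = 0; P(data | r = 6) = (1/7)(0/6) = 0.
Multiplying each by its prior: 1/9 · 0 = 0, 1/9 · 1/21 = 1/189, 2/9 · 2/35 = 4/315, 2/9 · 1/35 = 2/315, 1/9 · 0 = 0, 2/9 · 0 = 0; these sum to 23/945.
By Bayes' rule, P(r = 3 | data) = (4/315) / (23/945) = 12/23.

0.5217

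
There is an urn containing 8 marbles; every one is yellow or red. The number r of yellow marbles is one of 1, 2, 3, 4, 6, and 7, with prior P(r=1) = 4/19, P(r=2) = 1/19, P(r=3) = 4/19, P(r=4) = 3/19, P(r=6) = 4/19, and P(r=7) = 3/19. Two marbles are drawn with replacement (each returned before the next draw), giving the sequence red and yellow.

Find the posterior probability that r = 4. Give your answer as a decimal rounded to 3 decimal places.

Compute the likelihood of the observed sequence for each case: P(data | r = 1) = (7/8)(1/8) = 0.10938; P(data | r = 2) = (6/8)(2/8) = 0.1875; P(data | r = 3) = (5/8)(3/8) = 0.23438; P(data | r = 4) = (4/8)(4/8) = 0.25; P(data | r = 6) = (2/8)(6/8) = 0.1875; P(data | r = 7) = (1/8)(7/8) = 0.10938.
The prior-weighted likelihoods are 4/19 · 0.10938 = 0.023026, 1/19 · 0.1875 = 0.0098684, 4/19 · 0.23438 = 0.049342, 3/19 · 0.25 = 0.039474, 4/19 · 0.1875 = 0.039474, 3/19 · 0.10938 = 0.01727; with total 0.17845.
Therefore the posterior P(r = 4 | data) = (0.039474) / (0.17845) = 0.2212.

0.221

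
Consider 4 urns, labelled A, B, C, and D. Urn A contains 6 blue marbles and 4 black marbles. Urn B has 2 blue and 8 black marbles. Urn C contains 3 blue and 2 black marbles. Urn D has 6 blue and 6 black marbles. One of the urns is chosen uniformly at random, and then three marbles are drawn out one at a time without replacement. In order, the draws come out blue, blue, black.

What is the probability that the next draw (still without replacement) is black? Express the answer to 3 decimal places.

For each hypothesis, P(data | H) works out to: P(data | urn A) = (6/10)(5/9)(4/8) = 1/6; P(data | urn B) = (2/10)(1/9)(8/8) = 1/45; P(data | urn C) = (3/5)(2/4)(2/3) = 1/5; P(data | urn D) = (6/12)(5/11)(6/10) = 3/22.
Weighting by the prior gives 1/4 · 1/6 = 1/24, 1/4 · 1/45 = 1/180, 1/4 · 1/5 = 1/20, 1/4 · 3/22 = 3/88; these sum to 13/99.
The posterior is then P(urn A | data) = 0.31731, P(urn B | data) = 0.042308, P(urn C | data) = 0.38077, P(urn D | data) = 0.25962.
So P(black next | data) = Σ P(black next | H) P(H | data) = (3/7)(0.31731) + (1)(0.042308) + (1/2)(0.38077) + (5/9)(0.25962) = 0.51291.

0.513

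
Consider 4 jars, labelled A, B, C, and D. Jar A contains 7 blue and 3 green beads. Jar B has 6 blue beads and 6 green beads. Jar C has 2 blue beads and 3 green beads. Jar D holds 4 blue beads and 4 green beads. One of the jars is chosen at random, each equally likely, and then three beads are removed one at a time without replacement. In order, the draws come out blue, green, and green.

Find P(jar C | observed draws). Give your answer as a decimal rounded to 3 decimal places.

Under each hypothesis, the probability of the observed sequence is: P(data | jar A) = (7/10)(3/9)(2/8) = 0.058333; P(data | jar B) = (6/12)(6/11)(5/10) = 0.13636; P(data | jar C) = (2/5)(3/4)(2/3) = 0.2; P(data | jar D) = (4/8)(4/7)(3/6) = 0.14286.
The prior-weighted likelihoods are 1/4 · 0.058333 = 0.014583, 1/4 · 0.13636 = 0.034091, 1/4 · 0.2 = 0.05, 1/4 · 0.14286 = 0.035714; with total 0.13439.
By Bayes' rule, P(jar C | data) = (0.05) / (0.13439) = 0.37206.

0.372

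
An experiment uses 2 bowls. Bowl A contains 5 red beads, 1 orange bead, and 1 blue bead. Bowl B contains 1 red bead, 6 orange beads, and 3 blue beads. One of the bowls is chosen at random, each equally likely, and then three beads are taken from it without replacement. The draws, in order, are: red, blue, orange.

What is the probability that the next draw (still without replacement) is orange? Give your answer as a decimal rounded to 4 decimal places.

The likelihood of the observed sequence under each hypothesis: P(data | bowl A) = (5/7)(1/6)(1/5) = 0.02381; P(data | bowl B) = (1/10)(3/9)(6/8) = 0.025.
Weighting by the prior gives 1/2 · 0.02381 = 0.011905, 1/2 · 0.025 = 0.0125; summing to 0.024405.
Dividing through by the total gives posterior P(bowl A | data) = 0.4878, P(bowl B | data) = 0.5122.
Averaging over the posterior, P(orange next | data) = (0)(0.4878) + (5/7)(0.5122) = 0.36585.

0.3659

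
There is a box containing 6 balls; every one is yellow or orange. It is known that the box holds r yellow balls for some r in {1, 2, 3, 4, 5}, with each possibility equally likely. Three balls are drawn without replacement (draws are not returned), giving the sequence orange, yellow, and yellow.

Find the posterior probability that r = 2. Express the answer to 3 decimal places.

0.114

Under each hypothesis, the probability of the observed sequence is: P(data | r = 1) = (5/6)(1/5)(0/4) = 0; P(data | r = 2) = (4/6)(2/5)(1/4) = 1/15; P(data | r = 3) = (3/6)(3/5)(2/4) = 3/20; P(data | r = 4) = (2/6)(4/5)(3/4) = 1/5; P(data | r = 5) = (1/6)(5/5)(4/4) = 1/6.
The prior-weighted likelihoods are 1/5 · 0 = 0, 1/5 · 1/15 = 1/75, 1/5 · 3/20 = 3/100, 1/5 · 1/5 = 1/25, 1/5 · 1/6 = 1/30; these sum to 7/60.
So P(r = 2 | data) = (1/75) / (7/60) = 4/35.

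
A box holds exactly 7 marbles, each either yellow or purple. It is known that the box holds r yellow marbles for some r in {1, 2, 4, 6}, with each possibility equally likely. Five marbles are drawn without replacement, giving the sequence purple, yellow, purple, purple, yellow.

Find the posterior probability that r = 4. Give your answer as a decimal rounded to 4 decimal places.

The likelihood of the observed sequence under each hypothesis: P(data | r = 1) = (6/7)(1/6)(5/5)(4/4)(0/3) = 0; P(data | r = 2) = (5/7)(2/6)(4/5)(3/4)(1/3) = 1/21; P(data | r = 4) = (3/7)(4/6)(2/5)(1/4)(3/3) = 1/35; P(data | r = 6) = (1/7)(6/6)(0/5) = 0.
Weighting by the prior gives 1/4 · 0 = 0, 1/4 · 1/21 = 1/84, 1/4 · 1/35 = 1/140, 1/4 · 0 = 0; with total 2/105.
By Bayes' rule, P(r = 4 | data) = (1/140) / (2/105) = 3/8.

0.3750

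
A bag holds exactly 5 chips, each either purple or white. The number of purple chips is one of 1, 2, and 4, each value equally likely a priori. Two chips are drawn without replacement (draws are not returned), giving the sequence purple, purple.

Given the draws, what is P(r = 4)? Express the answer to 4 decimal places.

0.8571

Under each hypothesis, the probability of the observed sequence is: P(data | r = 1) = (1/5)(0/4) = 0; P(data | r = 2) = (2/5)(1/4) = 1/10; P(data | r = 4) = (4/5)(3/4) = 3/5.
Multiplying each by its prior: 1/3 · 0 = 0, 1/3 · 1/10 = 1/30, 1/3 · 3/5 = 1/5; these sum to 7/30.
So P(r = 4 | data) = (1/5) / (7/30) = 6/7.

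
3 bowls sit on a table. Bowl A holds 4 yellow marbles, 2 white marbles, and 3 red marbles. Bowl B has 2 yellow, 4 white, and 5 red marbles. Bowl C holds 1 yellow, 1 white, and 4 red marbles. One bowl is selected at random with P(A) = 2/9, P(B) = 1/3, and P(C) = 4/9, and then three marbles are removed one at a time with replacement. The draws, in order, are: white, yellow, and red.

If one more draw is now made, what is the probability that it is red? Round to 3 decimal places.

Compute the likelihood of the observed sequence for each case: P(data | bowl A) = (2/9)(4/9)(3/9) = 0.032922; P(data | bowl B) = (4/11)(2/11)(5/11) = 0.030053; P(data | bowl C) = (1/6)(1/6)(4/6) = 0.018519.
Multiplying each by its prior: 2/9 · 0.032922 = 0.007316, 1/3 · 0.030053 = 0.010018, 4/9 · 0.018519 = 0.0082305; these sum to 0.025564.
The posterior is then P(bowl A | data) = 0.28618, P(bowl B | data) = 0.39186, P(bowl C | data) = 0.32196.
Averaging over the posterior, P(red next | data) = (1/3)(0.28618) + (5/11)(0.39186) + (2/3)(0.32196) = 0.48815.

0.488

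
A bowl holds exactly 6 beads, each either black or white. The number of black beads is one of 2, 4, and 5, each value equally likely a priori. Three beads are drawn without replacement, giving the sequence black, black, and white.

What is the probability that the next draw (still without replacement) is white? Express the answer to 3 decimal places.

0.308

Compute the likelihood of the observed sequence for each case: P(data | r = 2) = (2/6)(1/5)(4/4) = 1/15; P(data | r = 4) = (4/6)(3/5)(2/4) = 1/5; P(data | r = 5) = (5/6)(4/5)(1/4) = 1/6.
The prior-weighted likelihoods are 1/3 · 1/15 = 1/45, 1/3 · 1/5 = 1/15, 1/3 · 1/6 = 1/18; with total 13/90.
Normalising, the posterior is P(r = 2 | data) = 2/13, P(r = 4 | data) = 6/13, P(r = 5 | data) = 5/13.
The predictive probability is P(white next | data) = (1)(2/13) + (1/3)(6/13) + (0)(5/13) = 4/13.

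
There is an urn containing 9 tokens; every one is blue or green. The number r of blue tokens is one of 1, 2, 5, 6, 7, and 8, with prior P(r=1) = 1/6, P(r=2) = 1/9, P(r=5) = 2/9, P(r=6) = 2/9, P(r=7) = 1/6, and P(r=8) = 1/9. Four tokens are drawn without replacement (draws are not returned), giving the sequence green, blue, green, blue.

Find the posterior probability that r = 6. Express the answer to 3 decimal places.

0.343

For each hypothesis, P(data | H) works out to: P(data | r = 1) = (8/9)(1/8)(7/7)(0/6) = 0; P(data | r = 2) = (7/9)(2/8)(6/7)(1/6) = 1/36; P(data | r = 5) = (4/9)(5/8)(3/7)(4/6) = 5/63; P(data | r = 6) = (3/9)(6/8)(2/7)(5/6) = 5/84; P(data | r = 7) = (2/9)(7/8)(1/7)(6/6) = 1/36; P(data | r = 8) = (1/9)(8/8)(0/7) = 0.
The prior-weighted likelihoods are 1/6 · 0 = 0, 1/9 · 1/36 = 1/324, 2/9 · 5/63 = 10/567, 2/9 · 5/84 = 5/378, 1/6 · 1/36 = 1/216, 1/9 · 0 = 0; with total 25/648.
So P(r = 6 | data) = (5/378) / (25/648) = 12/35.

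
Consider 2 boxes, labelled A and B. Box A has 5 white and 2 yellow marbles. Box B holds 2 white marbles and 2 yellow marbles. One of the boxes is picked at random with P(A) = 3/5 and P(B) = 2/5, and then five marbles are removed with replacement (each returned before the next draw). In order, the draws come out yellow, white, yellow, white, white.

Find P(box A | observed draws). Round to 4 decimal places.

The likelihood of the observed sequence under each hypothesis: P(data | box A) = (2/7)(5/7)(2/7)(5/7)(5/7) = 0.02975; P(data | box B) = (2/4)(2/4)(2/4)(2/4)(2/4) = 0.03125.
Multiplying each by its prior: 3/5 · 0.02975 = 0.01785, 2/5 · 0.03125 = 0.0125; summing to 0.03035.
Hence P(box A | data) = (0.01785) / (0.03035) = 0.58813.

0.5881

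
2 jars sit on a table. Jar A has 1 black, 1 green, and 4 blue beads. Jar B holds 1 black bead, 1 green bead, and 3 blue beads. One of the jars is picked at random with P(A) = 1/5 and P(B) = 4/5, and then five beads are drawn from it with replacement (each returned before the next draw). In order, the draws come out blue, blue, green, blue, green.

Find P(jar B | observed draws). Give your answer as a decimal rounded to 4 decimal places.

Under each hypothesis, the probability of the observed sequence is: P(data | jar A) = (4/6)(4/6)(1/6)(4/6)(1/6) = 0.0082305; P(data | jar B) = (3/5)(3/5)(1/5)(3/5)(1/5) = 0.00864.
Multiplying each by its prior: 1/5 · 0.0082305 = 0.0016461, 4/5 · 0.00864 = 0.006912; these sum to 0.0085581.
Therefore the posterior P(jar B | data) = (0.006912) / (0.0085581) = 0.80766.

0.8077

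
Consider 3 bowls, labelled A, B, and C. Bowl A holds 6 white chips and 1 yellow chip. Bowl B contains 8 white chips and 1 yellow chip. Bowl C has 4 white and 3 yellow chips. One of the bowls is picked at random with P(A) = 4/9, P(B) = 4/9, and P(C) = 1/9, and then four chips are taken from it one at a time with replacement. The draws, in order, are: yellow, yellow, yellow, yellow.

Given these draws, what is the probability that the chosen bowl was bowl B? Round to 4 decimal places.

0.0169

The likelihood of the observed sequence under each hypothesis: P(data | bowl A) = (1/7)(1/7)(1/7)(1/7) = 0.00041649; P(data | bowl B) = (1/9)(1/9)(1/9)(1/9) = 0.00015242; P(data | bowl C) = (3/7)(3/7)(3/7)(3/7) = 0.033736.
Multiplying each by its prior: 4/9 · 0.00041649 = 0.00018511, 4/9 · 0.00015242 = 6.774e-05, 1/9 · 0.033736 = 0.0037484; these sum to 0.0040013.
By Bayes' rule, P(bowl B | data) = (6.774e-05) / (0.0040013) = 0.01693.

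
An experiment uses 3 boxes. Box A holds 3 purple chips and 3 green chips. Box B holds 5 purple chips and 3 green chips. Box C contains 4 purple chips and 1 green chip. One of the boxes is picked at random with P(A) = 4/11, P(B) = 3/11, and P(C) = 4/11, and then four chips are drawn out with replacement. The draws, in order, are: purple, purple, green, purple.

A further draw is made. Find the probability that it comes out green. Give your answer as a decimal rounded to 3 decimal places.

For each hypothesis, P(data | H) works out to: P(data | box A) = (3/6)(3/6)(3/6)(3/6) = 0.0625; P(data | box B) = (5/8)(5/8)(3/8)(5/8) = 0.091553; P(data | box C) = (4/5)(4/5)(1/5)(4/5) = 0.1024.
Weighting by the prior gives 4/11 · 0.0625 = 0.022727, 3/11 · 0.091553 = 0.024969, 4/11 · 0.1024 = 0.037236; with total 0.084933.
The posterior is then P(box A | data) = 0.26759, P(box B | data) = 0.29399, P(box C | data) = 0.43842.
Averaging over the posterior, P(green next | data) = (1/2)(0.26759) + (3/8)(0.29399) + (1/5)(0.43842) = 0.33173.

0.332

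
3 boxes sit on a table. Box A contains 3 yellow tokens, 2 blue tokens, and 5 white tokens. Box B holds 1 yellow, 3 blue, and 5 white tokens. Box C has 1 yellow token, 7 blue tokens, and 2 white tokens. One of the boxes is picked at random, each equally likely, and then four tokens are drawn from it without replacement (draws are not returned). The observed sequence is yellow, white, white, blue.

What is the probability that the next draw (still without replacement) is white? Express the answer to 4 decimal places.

For each hypothesis, P(data | H) works out to: P(data | box A) = (3/10)(5/9)(4/8)(2/7) = 0.02381; P(data | box B) = (1/9)(5/8)(4/7)(3/6) = 0.019841; P(data | box C) = (1/10)(2/9)(1/8)(7/7) = 0.0027778.
Multiplying each by its prior: 1/3 · 0.02381 = 0.0079365, 1/3 · 0.019841 = 0.0066138, 1/3 · 0.0027778 = 0.00092593; these sum to 0.015476.
Normalising, the posterior is P(box A | data) = 0.51282, P(box B | data) = 0.42735, P(box C | data) = 0.059829.
Averaging over the posterior, P(white next | data) = (1/2)(0.51282) + (3/5)(0.42735) + (0)(0.059829) = 0.51282.

0.5128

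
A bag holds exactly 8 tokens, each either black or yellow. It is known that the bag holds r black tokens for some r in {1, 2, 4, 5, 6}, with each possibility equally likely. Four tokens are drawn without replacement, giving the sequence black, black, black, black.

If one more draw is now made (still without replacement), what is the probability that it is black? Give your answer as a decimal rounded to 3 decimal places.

0.417

The likelihood of the observed sequence under each hypothesis: P(data | r = 1) = (1/8)(0/7) = 0; P(data | r = 2) = (2/8)(1/7)(0/6) = 0; P(data | r = 4) = (4/8)(3/7)(2/6)(1/5) = 1/70; P(data | r = 5) = (5/8)(4/7)(3/6)(2/5) = 1/14; P(data | r = 6) = (6/8)(5/7)(4/6)(3/5) = 3/14.
The prior-weighted likelihoods are 1/5 · 0 = 0, 1/5 · 0 = 0, 1/5 · 1/70 = 1/350, 1/5 · 1/14 = 1/70, 1/5 · 3/14 = 3/70; summing to 3/50.
The posterior is then P(r = 1 | data) = 0, P(r = 2 | data) = 0, P(r = 4 | data) = 1/21, P(r = 5 | data) = 5/21, P(r = 6 | data) = 5/7.
The predictive probability is P(black next | data) = (0)(1/21) + (1/4)(5/21) + (1/2)(5/7) = 5/12.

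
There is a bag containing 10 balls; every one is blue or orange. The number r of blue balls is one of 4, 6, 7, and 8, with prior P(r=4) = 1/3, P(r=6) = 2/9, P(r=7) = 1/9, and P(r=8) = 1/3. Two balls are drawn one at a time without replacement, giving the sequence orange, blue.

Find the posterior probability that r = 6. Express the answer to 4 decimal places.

0.2540

The likelihood of the observed sequence under each hypothesis: P(data | r = 4) = (6/10)(4/9) = 4/15; P(data | r = 6) = (4/10)(6/9) = 4/15; P(data | r = 7) = (3/10)(7/9) = 7/30; P(data | r = 8) = (2/10)(8/9) = 8/45.
Weighting by the prior gives 1/3 · 4/15 = 4/45, 2/9 · 4/15 = 8/135, 1/9 · 7/30 = 7/270, 1/3 · 8/45 = 8/135; summing to 7/30.
Hence P(r = 6 | data) = (8/135) / (7/30) = 16/63.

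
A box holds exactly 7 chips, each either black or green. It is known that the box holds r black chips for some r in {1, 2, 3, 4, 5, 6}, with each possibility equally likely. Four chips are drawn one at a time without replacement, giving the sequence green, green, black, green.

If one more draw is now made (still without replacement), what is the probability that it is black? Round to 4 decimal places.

Under each hypothesis, the probability of the observed sequence is: P(data | r = 1) = (6/7)(5/6)(1/5)(4/4) = 1/7; P(data | r = 2) = (5/7)(4/6)(2/5)(3/4) = 1/7; P(data | r = 3) = (4/7)(3/6)(3/5)(2/4) = 3/35; P(data | r = 4) = (3/7)(2/6)(4/5)(1/4) = 1/35; P(data | r = 5) = (2/7)(1/6)(5/5)(0/4) = 0; P(data | r = 6) = (1/7)(0/6) = 0.
Multiplying each by its prior: 1/6 · 1/7 = 1/42, 1/6 · 1/7 = 1/42, 1/6 · 3/35 = 1/70, 1/6 · 1/35 = 1/210, 1/6 · 0 = 0, 1/6 · 0 = 0; summing to 1/15.
Normalising, the posterior is P(r = 1 | data) = 5/14, P(r = 2 | data) = 5/14, P(r = 3 | data) = 3/14, P(r = 4 | data) = 1/14, P(r = 5 | data) = 0, P(r = 6 | data) = 0.
The predictive probability is P(black next | data) = (0)(5/14) + (1/3)(5/14) + (2/3)(3/14) + (1)(1/14) = 1/3.

0.3333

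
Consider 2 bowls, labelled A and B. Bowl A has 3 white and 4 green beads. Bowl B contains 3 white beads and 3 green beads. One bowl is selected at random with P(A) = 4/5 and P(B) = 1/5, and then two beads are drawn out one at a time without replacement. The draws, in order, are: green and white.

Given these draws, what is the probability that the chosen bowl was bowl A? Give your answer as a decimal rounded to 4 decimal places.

0.7921

The likelihood of the observed sequence under each hypothesis: P(data | bowl A) = (4/7)(3/6) = 2/7; P(data | bowl B) = (3/6)(3/5) = 3/10.
The prior-weighted likelihoods are 4/5 · 2/7 = 8/35, 1/5 · 3/10 = 3/50; summing to 101/350.
So P(bowl A | data) = (8/35) / (101/350) = 80/101.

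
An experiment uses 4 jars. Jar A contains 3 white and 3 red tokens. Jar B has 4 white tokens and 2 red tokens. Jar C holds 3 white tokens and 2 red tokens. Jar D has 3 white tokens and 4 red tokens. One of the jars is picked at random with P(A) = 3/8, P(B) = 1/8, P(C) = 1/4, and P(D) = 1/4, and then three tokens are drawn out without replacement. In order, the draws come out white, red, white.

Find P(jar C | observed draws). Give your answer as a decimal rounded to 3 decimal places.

0.313

Compute the likelihood of the observed sequence for each case: P(data | jar A) = (3/6)(3/5)(2/4) = 0.15; P(data | jar B) = (4/6)(2/5)(3/4) = 0.2; P(data | jar C) = (3/5)(2/4)(2/3) = 0.2; P(data | jar D) = (3/7)(4/6)(2/5) = 0.11429.
Weighting by the prior gives 3/8 · 0.15 = 0.05625, 1/8 · 0.2 = 0.025, 1/4 · 0.2 = 0.05, 1/4 · 0.11429 = 0.028571; summing to 0.15982.
Therefore the posterior P(jar C | data) = (0.05) / (0.15982) = 0.31285.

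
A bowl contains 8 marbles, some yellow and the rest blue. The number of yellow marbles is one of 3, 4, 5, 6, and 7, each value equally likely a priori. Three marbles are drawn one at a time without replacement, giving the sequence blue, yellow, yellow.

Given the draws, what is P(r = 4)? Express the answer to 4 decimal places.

Under each hypothesis, the probability of the observed sequence is: P(data | r = 3) = (5/8)(3/7)(2/6) = 5/56; P(data | r = 4) = (4/8)(4/7)(3/6) = 1/7; P(data | r = 5) = (3/8)(5/7)(4/6) = 5/28; P(data | r = 6) = (2/8)(6/7)(5/6) = 5/28; P(data | r = 7) = (1/8)(7/7)(6/6) = 1/8.
Multiplying each by its prior: 1/5 · 5/56 = 1/56, 1/5 · 1/7 = 1/35, 1/5 · 5/28 = 1/28, 1/5 · 5/28 = 1/28, 1/5 · 1/8 = 1/40; these sum to 1/7.
By Bayes' rule, P(r = 4 | data) = (1/35) / (1/7) = 1/5.

0.2000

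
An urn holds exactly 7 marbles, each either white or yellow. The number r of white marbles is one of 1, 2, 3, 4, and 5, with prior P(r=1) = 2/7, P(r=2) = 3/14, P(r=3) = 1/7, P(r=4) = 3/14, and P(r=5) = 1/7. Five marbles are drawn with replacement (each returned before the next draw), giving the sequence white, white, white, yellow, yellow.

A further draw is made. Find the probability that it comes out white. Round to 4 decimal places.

0.5221

For each hypothesis, P(data | H) works out to: P(data | r = 1) = (1/7)(1/7)(1/7)(6/7)(6/7) = 0.002142; P(data | r = 2) = (2/7)(2/7)(2/7)(5/7)(5/7) = 0.0119; P(data | r = 3) = (3/7)(3/7)(3/7)(4/7)(4/7) = 0.025704; P(data | r = 4) = (4/7)(4/7)(4/7)(3/7)(3/7) = 0.034271; P(data | r = 5) = (5/7)(5/7)(5/7)(2/7)(2/7) = 0.02975.
Multiplying each by its prior: 2/7 · 0.002142 = 0.00061199, 3/14 · 0.0119 = 0.00255, 1/7 · 0.025704 = 0.0036719, 3/14 · 0.034271 = 0.0073439, 1/7 · 0.02975 = 0.0042499; with total 0.018428.
The posterior is then P(r = 1 | data) = 0.03321, P(r = 2 | data) = 0.13838, P(r = 3 | data) = 0.19926, P(r = 4 | data) = 0.39852, P(r = 5 | data) = 0.23063.
Averaging over the posterior, P(white next | data) = (1/7)(0.03321) + (2/7)(0.13838) + (3/7)(0.19926) + (4/7)(0.39852) + (5/7)(0.23063) = 0.52214.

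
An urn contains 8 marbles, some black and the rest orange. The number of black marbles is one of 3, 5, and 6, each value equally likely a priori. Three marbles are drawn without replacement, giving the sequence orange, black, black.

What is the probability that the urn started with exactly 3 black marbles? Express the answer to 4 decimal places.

0.2000

The likelihood of the observed sequence under each hypothesis: P(data | r = 3) = (5/8)(3/7)(2/6) = 5/56; P(data | r = 5) = (3/8)(5/7)(4/6) = 5/28; P(data | r = 6) = (2/8)(6/7)(5/6) = 5/28.
Multiplying each by its prior: 1/3 · 5/56 = 5/168, 1/3 · 5/28 = 5/84, 1/3 · 5/28 = 5/84; summing to 25/168.
By Bayes' rule, P(r = 3 | data) = (5/168) / (25/168) = 1/5.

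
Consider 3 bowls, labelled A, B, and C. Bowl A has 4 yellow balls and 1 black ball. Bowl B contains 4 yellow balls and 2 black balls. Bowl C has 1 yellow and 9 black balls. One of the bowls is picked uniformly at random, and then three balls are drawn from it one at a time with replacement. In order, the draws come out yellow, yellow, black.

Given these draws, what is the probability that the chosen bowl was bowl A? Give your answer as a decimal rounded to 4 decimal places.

0.4489

Under each hypothesis, the probability of the observed sequence is: P(data | bowl A) = (4/5)(4/5)(1/5) = 0.128; P(data | bowl B) = (4/6)(4/6)(2/6) = 0.14815; P(data | bowl C) = (1/10)(1/10)(9/10) = 0.009.
Multiplying each by its prior: 1/3 · 0.128 = 0.042667, 1/3 · 0.14815 = 0.049383, 1/3 · 0.009 = 0.003; these sum to 0.095049.
Hence P(bowl A | data) = (0.042667) / (0.095049) = 0.44889.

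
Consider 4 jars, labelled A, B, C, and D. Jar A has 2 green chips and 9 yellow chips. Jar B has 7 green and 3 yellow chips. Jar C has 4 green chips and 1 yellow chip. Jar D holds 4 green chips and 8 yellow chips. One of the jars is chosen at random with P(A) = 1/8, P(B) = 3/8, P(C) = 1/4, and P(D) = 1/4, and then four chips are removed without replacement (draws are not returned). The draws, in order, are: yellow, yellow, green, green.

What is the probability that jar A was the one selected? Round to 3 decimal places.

0.065

Compute the likelihood of the observed sequence for each case: P(data | jar A) = (9/11)(8/10)(2/9)(1/8) = 0.018182; P(data | jar B) = (3/10)(2/9)(7/8)(6/7) = 0.05; P(data | jar C) = (1/5)(0/4) = 0; P(data | jar D) = (8/12)(7/11)(4/10)(3/9) = 0.056566.
The prior-weighted likelihoods are 1/8 · 0.018182 = 0.0022727, 3/8 · 0.05 = 0.01875, 1/4 · 0 = 0, 1/4 · 0.056566 = 0.014141; these sum to 0.035164.
Hence P(jar A | data) = (0.0022727) / (0.035164) = 0.064632.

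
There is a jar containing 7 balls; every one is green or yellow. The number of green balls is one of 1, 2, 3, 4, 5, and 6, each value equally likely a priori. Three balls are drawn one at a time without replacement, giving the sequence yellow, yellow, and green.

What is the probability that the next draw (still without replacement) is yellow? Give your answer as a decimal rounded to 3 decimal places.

Under each hypothesis, the probability of the observed sequence is: P(data | r = 1) = (6/7)(5/6)(1/5) = 1/7; P(data | r = 2) = (5/7)(4/6)(2/5) = 4/21; P(data | r = 3) = (4/7)(3/6)(3/5) = 6/35; P(data | r = 4) = (3/7)(2/6)(4/5) = 4/35; P(data | r = 5) = (2/7)(1/6)(5/5) = 1/21; P(data | r = 6) = (1/7)(0/6) = 0.
Weighting by the prior gives 1/6 · 1/7 = 1/42, 1/6 · 4/21 = 2/63, 1/6 · 6/35 = 1/35, 1/6 · 4/35 = 2/105, 1/6 · 1/21 = 1/126, 1/6 · 0 = 0; summing to 1/9.
The posterior is then P(r = 1 | data) = 3/14, P(r = 2 | data) = 2/7, P(r = 3 | data) = 9/35, P(r = 4 | data) = 6/35, P(r = 5 | data) = 1/14, P(r = 6 | data) = 0.
Averaging over the posterior, P(yellow next | data) = (1)(3/14) + (3/4)(2/7) + (1/2)(9/35) + (1/4)(6/35) + (0)(1/14) = 3/5.

0.600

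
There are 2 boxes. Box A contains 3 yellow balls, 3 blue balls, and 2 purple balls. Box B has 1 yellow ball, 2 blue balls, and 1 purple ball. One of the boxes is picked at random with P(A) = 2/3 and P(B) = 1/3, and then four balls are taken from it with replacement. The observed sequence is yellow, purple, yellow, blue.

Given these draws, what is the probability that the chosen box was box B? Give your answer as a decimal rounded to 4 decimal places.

0.2286

For each hypothesis, P(data | H) works out to: P(data | box A) = (3/8)(2/8)(3/8)(3/8) = 0.013184; P(data | box B) = (1/4)(1/4)(1/4)(2/4) = 0.0078125.
The prior-weighted likelihoods are 2/3 · 0.013184 = 0.0087891, 1/3 · 0.0078125 = 0.0026042; these sum to 0.011393.
So P(box B | data) = (0.0026042) / (0.011393) = 0.22857.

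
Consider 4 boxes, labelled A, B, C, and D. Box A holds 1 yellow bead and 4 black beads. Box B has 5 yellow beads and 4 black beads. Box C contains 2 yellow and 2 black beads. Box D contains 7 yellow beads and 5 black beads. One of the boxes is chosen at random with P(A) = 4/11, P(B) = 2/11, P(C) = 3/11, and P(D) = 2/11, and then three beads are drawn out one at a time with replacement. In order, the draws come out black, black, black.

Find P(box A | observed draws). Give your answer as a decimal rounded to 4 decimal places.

0.7466

The likelihood of the observed sequence under each hypothesis: P(data | box A) = (4/5)(4/5)(4/5) = 0.512; P(data | box B) = (4/9)(4/9)(4/9) = 0.087791; P(data | box C) = (2/4)(2/4)(2/4) = 0.125; P(data | box D) = (5/12)(5/12)(5/12) = 0.072338.
Multiplying each by its prior: 4/11 · 0.512 = 0.18618, 2/11 · 0.087791 = 0.015962, 3/11 · 0.125 = 0.034091, 2/11 · 0.072338 = 0.013152; with total 0.24939.
Hence P(box A | data) = (0.18618) / (0.24939) = 0.74656.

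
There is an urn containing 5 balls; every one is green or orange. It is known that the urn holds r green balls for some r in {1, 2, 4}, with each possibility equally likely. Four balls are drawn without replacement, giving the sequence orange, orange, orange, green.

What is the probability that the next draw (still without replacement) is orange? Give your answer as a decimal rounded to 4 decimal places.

Under each hypothesis, the probability of the observed sequence is: P(data | r = 1) = (4/5)(3/4)(2/3)(1/2) = 1/5; P(data | r = 2) = (3/5)(2/4)(1/3)(2/2) = 1/10; P(data | r = 4) = (1/5)(0/4) = 0.
Weighting by the prior gives 1/3 · 1/5 = 1/15, 1/3 · 1/10 = 1/30, 1/3 · 0 = 0; summing to 1/10.
Normalising, the posterior is P(r = 1 | data) = 2/3, P(r = 2 | data) = 1/3, P(r = 4 | data) = 0.
So P(orange next | data) = Σ P(orange next | H) P(H | data) = (1)(2/3) + (0)(1/3) = 2/3.

0.6667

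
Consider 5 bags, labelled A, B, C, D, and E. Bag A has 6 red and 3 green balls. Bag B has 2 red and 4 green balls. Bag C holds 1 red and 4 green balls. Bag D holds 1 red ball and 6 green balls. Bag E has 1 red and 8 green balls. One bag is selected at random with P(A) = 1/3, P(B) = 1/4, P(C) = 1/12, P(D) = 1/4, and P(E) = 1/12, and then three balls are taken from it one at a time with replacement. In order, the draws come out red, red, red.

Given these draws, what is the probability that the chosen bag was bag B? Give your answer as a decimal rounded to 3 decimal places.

0.085

Compute the likelihood of the observed sequence for each case: P(data | bag A) = (6/9)(6/9)(6/9) = 0.2963; P(data | bag B) = (2/6)(2/6)(2/6) = 0.037037; P(data | bag C) = (1/5)(1/5)(1/5) = 0.008; P(data | bag D) = (1/7)(1/7)(1/7) = 0.0029155; P(data | bag E) = (1/9)(1/9)(1/9) = 0.0013717.
Weighting by the prior gives 1/3 · 0.2963 = 0.098765, 1/4 · 0.037037 = 0.0092593, 1/12 · 0.008 = 0.00066667, 1/4 · 0.0029155 = 0.00072886, 1/12 · 0.0013717 = 0.00011431; these sum to 0.10953.
Therefore the posterior P(bag B | data) = (0.0092593) / (0.10953) = 0.084533.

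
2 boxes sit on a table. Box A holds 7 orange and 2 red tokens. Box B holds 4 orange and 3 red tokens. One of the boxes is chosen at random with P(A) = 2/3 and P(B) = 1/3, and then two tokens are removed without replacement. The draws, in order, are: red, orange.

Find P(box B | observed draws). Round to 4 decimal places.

The likelihood of the observed sequence under each hypothesis: P(data | box A) = (2/9)(7/8) = 7/36; P(data | box B) = (3/7)(4/6) = 2/7.
The prior-weighted likelihoods are 2/3 · 7/36 = 7/54, 1/3 · 2/7 = 2/21; these sum to 85/378.
By Bayes' rule, P(box B | data) = (2/21) / (85/378) = 36/85.

0.4235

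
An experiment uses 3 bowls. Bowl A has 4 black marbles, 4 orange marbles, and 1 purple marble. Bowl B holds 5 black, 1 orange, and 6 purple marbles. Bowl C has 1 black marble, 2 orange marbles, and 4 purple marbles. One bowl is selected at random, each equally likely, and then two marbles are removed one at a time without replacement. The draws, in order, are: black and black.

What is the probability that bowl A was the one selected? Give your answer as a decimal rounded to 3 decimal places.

0.524

Compute the likelihood of the observed sequence for each case: P(data | bowl A) = (4/9)(3/8) = 1/6; P(data | bowl B) = (5/12)(4/11) = 5/33; P(data | bowl C) = (1/7)(0/6) = 0.
Multiplying each by its prior: 1/3 · 1/6 = 1/18, 1/3 · 5/33 = 5/99, 1/3 · 0 = 0; these sum to 7/66.
Hence P(bowl A | data) = (1/18) / (7/66) = 11/21.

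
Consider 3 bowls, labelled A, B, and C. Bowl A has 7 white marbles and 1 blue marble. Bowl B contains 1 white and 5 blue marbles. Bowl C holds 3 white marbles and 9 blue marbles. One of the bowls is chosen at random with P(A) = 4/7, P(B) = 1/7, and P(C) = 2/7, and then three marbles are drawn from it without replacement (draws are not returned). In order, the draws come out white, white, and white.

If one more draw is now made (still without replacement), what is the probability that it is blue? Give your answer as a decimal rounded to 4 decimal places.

For each hypothesis, P(data | H) works out to: P(data | bowl A) = (7/8)(6/7)(5/6) = 5/8; P(data | bowl B) = (1/6)(0/5) = 0; P(data | bowl C) = (3/12)(2/11)(1/10) = 1/220.
The prior-weighted likelihoods are 4/7 · 5/8 = 5/14, 1/7 · 0 = 0, 2/7 · 1/220 = 1/770; summing to 138/385.
Normalising, the posterior is P(bowl A | data) = 275/276, P(bowl B | data) = 0, P(bowl C | data) = 1/276.
So P(blue next | data) = Σ P(blue next | H) P(H | data) = (1/5)(275/276) + (1)(1/276) = 14/69.

0.2029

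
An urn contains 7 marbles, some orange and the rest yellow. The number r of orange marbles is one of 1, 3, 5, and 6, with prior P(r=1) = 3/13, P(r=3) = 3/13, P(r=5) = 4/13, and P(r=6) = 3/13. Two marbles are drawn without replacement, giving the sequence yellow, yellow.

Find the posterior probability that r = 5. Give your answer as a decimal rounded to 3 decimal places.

The likelihood of the observed sequence under each hypothesis: P(data | r = 1) = (6/7)(5/6) = 5/7; P(data | r = 3) = (4/7)(3/6) = 2/7; P(data | r = 5) = (2/7)(1/6) = 1/21; P(data | r = 6) = (1/7)(0/6) = 0.
Weighting by the prior gives 3/13 · 5/7 = 15/91, 3/13 · 2/7 = 6/91, 4/13 · 1/21 = 4/273, 3/13 · 0 = 0; summing to 67/273.
Hence P(r = 5 | data) = (4/273) / (67/273) = 4/67.

0.060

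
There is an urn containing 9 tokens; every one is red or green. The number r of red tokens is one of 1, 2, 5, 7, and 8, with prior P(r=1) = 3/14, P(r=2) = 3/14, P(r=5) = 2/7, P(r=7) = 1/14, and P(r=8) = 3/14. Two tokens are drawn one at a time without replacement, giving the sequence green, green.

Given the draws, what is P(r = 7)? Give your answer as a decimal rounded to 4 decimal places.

0.0058

For each hypothesis, P(data | H) works out to: P(data | r = 1) = (8/9)(7/8) = 7/9; P(data | r = 2) = (7/9)(6/8) = 7/12; P(data | r = 5) = (4/9)(3/8) = 1/6; P(data | r = 7) = (2/9)(1/8) = 1/36; P(data | r = 8) = (1/9)(0/8) = 0.
Multiplying each by its prior: 3/14 · 7/9 = 1/6, 3/14 · 7/12 = 1/8, 2/7 · 1/6 = 1/21, 1/14 · 1/36 = 1/504, 3/14 · 0 = 0; these sum to 43/126.
By Bayes' rule, P(r = 7 | data) = (1/504) / (43/126) = 1/172.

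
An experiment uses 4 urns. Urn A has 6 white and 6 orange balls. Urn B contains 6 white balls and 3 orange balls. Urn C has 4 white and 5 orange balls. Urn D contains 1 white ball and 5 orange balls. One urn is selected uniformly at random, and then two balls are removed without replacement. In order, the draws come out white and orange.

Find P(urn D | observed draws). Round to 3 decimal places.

Compute the likelihood of the observed sequence for each case: P(data | urn A) = (6/12)(6/11) = 0.27273; P(data | urn B) = (6/9)(3/8) = 0.25; P(data | urn C) = (4/9)(5/8) = 0.27778; P(data | urn D) = (1/6)(5/5) = 0.16667.
Weighting by the prior gives 1/4 · 0.27273 = 0.068182, 1/4 · 0.25 = 0.0625, 1/4 · 0.27778 = 0.069444, 1/4 · 0.16667 = 0.041667; summing to 0.24179.
So P(urn D | data) = (0.041667) / (0.24179) = 0.17232.

0.172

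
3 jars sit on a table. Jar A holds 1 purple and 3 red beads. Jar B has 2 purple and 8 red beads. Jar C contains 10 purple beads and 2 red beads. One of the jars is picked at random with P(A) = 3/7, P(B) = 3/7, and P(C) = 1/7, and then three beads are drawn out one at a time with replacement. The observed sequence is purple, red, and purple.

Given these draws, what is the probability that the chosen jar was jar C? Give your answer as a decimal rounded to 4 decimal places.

Compute the likelihood of the observed sequence for each case: P(data | jar A) = (1/4)(3/4)(1/4) = 0.046875; P(data | jar B) = (2/10)(8/10)(2/10) = 0.032; P(data | jar C) = (10/12)(2/12)(10/12) = 0.11574.
Weighting by the prior gives 3/7 · 0.046875 = 0.020089, 3/7 · 0.032 = 0.013714, 1/7 · 0.11574 = 0.016534; these sum to 0.050338.
So P(jar C | data) = (0.016534) / (0.050338) = 0.32847.

0.3285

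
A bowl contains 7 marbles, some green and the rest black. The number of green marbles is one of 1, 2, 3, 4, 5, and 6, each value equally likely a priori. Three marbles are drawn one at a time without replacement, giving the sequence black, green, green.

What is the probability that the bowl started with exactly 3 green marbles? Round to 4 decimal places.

0.1714

Compute the likelihood of the observed sequence for each case: P(data | r = 1) = (6/7)(1/6)(0/5) = 0; P(data | r = 2) = (5/7)(2/6)(1/5) = 1/21; P(data | r = 3) = (4/7)(3/6)(2/5) = 4/35; P(data | r = 4) = (3/7)(4/6)(3/5) = 6/35; P(data | r = 5) = (2/7)(5/6)(4/5) = 4/21; P(data | r = 6) = (1/7)(6/6)(5/5) = 1/7.
Weighting by the prior gives 1/6 · 0 = 0, 1/6 · 1/21 = 1/126, 1/6 · 4/35 = 2/105, 1/6 · 6/35 = 1/35, 1/6 · 4/21 = 2/63, 1/6 · 1/7 = 1/42; these sum to 1/9.
Therefore the posterior P(r = 3 | data) = (2/105) / (1/9) = 6/35.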